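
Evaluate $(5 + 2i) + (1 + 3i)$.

(5 + 1) + (2 + 3)i = 6 + 5i


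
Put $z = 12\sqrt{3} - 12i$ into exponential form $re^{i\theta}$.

r = |z| = sqrt((12*sqrt(3))^2 + (-12)^2) = sqrt(432 + 144) = sqrt(576) = 24
θ = arctan(b/a) = arctan(-12/20.7846) (quadrant-adjusted) = -30° = -π/6
z = 24e^(-i*π/6)


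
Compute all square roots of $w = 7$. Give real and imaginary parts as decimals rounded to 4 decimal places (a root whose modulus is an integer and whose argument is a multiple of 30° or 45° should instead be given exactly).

|w| = 7, arg(w) = 0°
Root modulus = 7^(1/2) ≈ 2.645751
Root arguments: θ_k = (0° + 360°k)/2 for k = 0, 1, ..., 1
Compute each root as (root modulus)(cos θ_k + i sin θ_k) using full-precision intermediates, then round to 4 decimal places.
Roots: 2.6458, -2.6458


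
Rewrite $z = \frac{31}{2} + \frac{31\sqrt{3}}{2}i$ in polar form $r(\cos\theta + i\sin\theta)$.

r = |z| = sqrt(a^2 + b^2) = sqrt((31/2)^2 + (31*sqrt(3)/2)^2) = sqrt(961/4 + 2883/4) = sqrt(961) = 31
θ = arctan(b/a) = arctan(26.8468/15.5) (quadrant-adjusted) = 60°
z = 31(cos 60° + i sin 60°)


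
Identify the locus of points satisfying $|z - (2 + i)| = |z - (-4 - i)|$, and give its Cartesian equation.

|z - z1| = |z - z2| means z is equidistant from z1 and z2,
i.e. the perpendicular bisector of the segment from (2, 1) to (-4, -1) (midpoint (-1, 0)).
With z = x + yi, square both sides:
(x - 2)^2 + (y - 1)^2 = (x - (-4))^2 + (y - (-1))^2
The x^2 and y^2 terms cancel: -12x + (-4)y = 17 - 5 = 12
Simplify: 3x + y = -3
Locus: Perpendicular bisector of the segment from (2, 1) to (-4, -1): the line 3x + y = -3


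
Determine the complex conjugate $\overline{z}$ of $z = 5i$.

If z = a + bi, then conjugate(z) = a - bi
conjugate(5i) = -5i


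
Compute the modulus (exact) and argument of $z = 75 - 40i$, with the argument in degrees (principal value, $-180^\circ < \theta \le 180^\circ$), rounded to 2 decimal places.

|z| = sqrt(75^2 + (-40)^2) = 85
arg(z) = arctan(b/a) = arctan(-40/75) (quadrant-adjusted) = -28.07°


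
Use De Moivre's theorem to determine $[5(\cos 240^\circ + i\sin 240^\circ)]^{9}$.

By De Moivre: z^n = r^n(cos(nθ) + i sin(nθ))
= 5^9(cos(9*240°) + i sin(9*240°))
= 1953125(cos 0° + i sin 0°)
= 1953125


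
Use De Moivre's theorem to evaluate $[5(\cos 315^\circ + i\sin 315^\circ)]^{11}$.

By De Moivre: z^n = r^n(cos(nθ) + i sin(nθ))
= 5^11(cos(11*315°) + i sin(11*315°))
= 48828125(cos 225° + i sin 225°)
= -48828125*sqrt(2)/2 - (48828125*sqrt(2)/2)i


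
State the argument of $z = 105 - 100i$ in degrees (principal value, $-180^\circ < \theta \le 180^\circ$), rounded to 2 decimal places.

θ = arctan(b/a) = arctan(-100/105) (quadrant-adjusted) = -43.60°


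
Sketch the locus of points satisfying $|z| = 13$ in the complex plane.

|z| = 13 means sqrt(x^2 + y^2) = 13
This is a circle of radius 13 centered at the origin


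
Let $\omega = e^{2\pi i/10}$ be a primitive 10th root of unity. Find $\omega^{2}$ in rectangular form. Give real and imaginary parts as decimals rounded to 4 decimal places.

ω^2 = e^(2πi·2/10) = e^(i·2π/5)
= cos(2π/5) + i sin(2π/5)
= 0.3090 + 0.9511i


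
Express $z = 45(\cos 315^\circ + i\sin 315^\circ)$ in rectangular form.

a = r cos θ = 45 * sqrt(2)/2 = 45*sqrt(2)/2
b = r sin θ = 45 * -sqrt(2)/2 = -45*sqrt(2)/2
z = 45*sqrt(2)/2 - (45*sqrt(2)/2)i


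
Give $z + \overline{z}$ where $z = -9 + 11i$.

z + conjugate(z) = (a + bi) + (a - bi) = 2a
= 2 * (-9) = -18


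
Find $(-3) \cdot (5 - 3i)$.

(a1*a2 - b1*b2) + (a1*b2 + b1*a2)i
= (-15 - 0) + (9 + 0)i
= -15 + 9i


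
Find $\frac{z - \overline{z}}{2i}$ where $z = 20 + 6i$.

z - conjugate(z) = 2bi
(z - conjugate(z))/(2i) = 2bi/(2i) = b = 6


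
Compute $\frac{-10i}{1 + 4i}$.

Multiply numerator and denominator by conjugate (1 - 4i):
= (-10i)(1 - 4i) / (1^2 + 4^2)
= (-40 - 10i) / 17
= -40/17 - (10/17)i


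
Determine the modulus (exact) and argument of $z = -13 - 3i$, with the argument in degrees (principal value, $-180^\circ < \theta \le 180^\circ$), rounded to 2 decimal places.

|z| = sqrt((-13)^2 + (-3)^2) = sqrt(178)
arg(z) = arctan(b/a) = arctan(-3/-13) (quadrant-adjusted) = -167.01°


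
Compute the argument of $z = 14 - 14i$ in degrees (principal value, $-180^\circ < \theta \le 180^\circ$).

θ = arctan(b/a) = arctan(-14/14) (quadrant-adjusted) = -45°


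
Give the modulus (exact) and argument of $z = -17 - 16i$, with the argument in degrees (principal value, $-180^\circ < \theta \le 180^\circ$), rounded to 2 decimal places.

|z| = sqrt((-17)^2 + (-16)^2) = sqrt(545)
arg(z) = arctan(b/a) = arctan(-16/-17) (quadrant-adjusted) = -136.74°


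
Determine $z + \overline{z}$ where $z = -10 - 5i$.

z + conjugate(z) = (a + bi) + (a - bi) = 2a
= 2 * (-10) = -20


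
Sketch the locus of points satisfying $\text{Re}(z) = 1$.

Re(z) = x where z = x + yi; the equation x = 1 is satisfied by all points with that x-coordinate
Locus: Vertical line x = 1


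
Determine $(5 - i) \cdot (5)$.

(a1*a2 - b1*b2) + (a1*b2 + b1*a2)i
= (25 - 0) + (0 + (-5))i
= 25 - 5i


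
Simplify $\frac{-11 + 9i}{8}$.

Divisor is real, so divide each part by 8:
= -11/8 + (9/8)i


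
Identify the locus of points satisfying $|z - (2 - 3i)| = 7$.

|z - z0| = r describes a circle centered at z0 with radius r
Here z0 = 2 - 3i and r = 7
Locus: Circle centered at (2, -3) with radius 7


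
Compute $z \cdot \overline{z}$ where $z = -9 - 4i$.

z * conjugate(z) = |z|^2 = a^2 + b^2
= (-9)^2 + (-4)^2 = 97


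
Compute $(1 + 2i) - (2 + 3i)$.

(1 - 2) + (2 - 3)i = -1 - i


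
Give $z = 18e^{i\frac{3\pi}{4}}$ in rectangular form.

a = r cos θ = 18 * -sqrt(2)/2 = -9*sqrt(2)
b = r sin θ = 18 * sqrt(2)/2 = 9*sqrt(2)
z = -9*sqrt(2) + 9*sqrt(2)i


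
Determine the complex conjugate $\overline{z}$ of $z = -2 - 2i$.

If z = a + bi, then conjugate(z) = a - bi
conjugate(-2 - 2i) = -2 + 2i


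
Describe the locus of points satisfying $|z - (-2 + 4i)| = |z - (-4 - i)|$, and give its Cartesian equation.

|z - z1| = |z - z2| means z is equidistant from z1 and z2,
i.e. the perpendicular bisector of the segment from (-2, 4) to (-4, -1) (midpoint (-3, 3/2)).
With z = x + yi, square both sides:
(x - (-2))^2 + (y - 4)^2 = (x - (-4))^2 + (y - (-1))^2
The x^2 and y^2 terms cancel: -4x + (-10)y = 17 - 20 = -3
Simplify: 4x + 10y = 3
Locus: Perpendicular bisector of the segment from (-2, 4) to (-4, -1): the line 4x + 10y = 3


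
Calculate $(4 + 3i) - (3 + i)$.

(4 - 3) + (3 - 1)i = 1 + 2i


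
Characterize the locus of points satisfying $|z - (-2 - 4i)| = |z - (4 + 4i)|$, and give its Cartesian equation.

|z - z1| = |z - z2| means z is equidistant from z1 and z2,
i.e. the perpendicular bisector of the segment from (-2, -4) to (4, 4) (midpoint (1, 0)).
With z = x + yi, square both sides:
(x - (-2))^2 + (y - (-4))^2 = (x - 4)^2 + (y - 4)^2
The x^2 and y^2 terms cancel: 12x + 16y = 32 - 20 = 12
Simplify: 3x + 4y = 3
Locus: Perpendicular bisector of the segment from (-2, -4) to (4, 4): the line 3x + 4y = 3


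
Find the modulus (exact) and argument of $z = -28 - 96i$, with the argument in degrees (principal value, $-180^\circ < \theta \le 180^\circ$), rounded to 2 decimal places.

|z| = sqrt((-28)^2 + (-96)^2) = 100
arg(z) = arctan(b/a) = arctan(-96/-28) (quadrant-adjusted) = -106.26°


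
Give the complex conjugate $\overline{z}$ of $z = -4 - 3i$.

If z = a + bi, then conjugate(z) = a - bi
conjugate(-4 - 3i) = -4 + 3i


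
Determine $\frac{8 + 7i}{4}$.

Divisor is real, so divide each part by 4:
= 2 + (7/4)i


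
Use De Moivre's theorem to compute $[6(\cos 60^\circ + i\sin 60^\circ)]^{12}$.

By De Moivre: z^n = r^n(cos(nθ) + i sin(nθ))
= 6^12(cos(12*60°) + i sin(12*60°))
= 2176782336(cos 0° + i sin 0°)
= 2176782336


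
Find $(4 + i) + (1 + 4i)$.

(4 + 1) + (1 + 4)i = 5 + 5i


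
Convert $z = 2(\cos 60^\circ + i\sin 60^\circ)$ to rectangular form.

a = r cos θ = 2 * 1/2 = 1
b = r sin θ = 2 * sqrt(3)/2 = sqrt(3)
z = 1 + sqrt(3)i


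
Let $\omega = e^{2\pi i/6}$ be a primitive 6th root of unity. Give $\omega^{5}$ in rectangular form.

ω^5 = e^(2πi·5/6) = e^(i·5π/3)
= cos(5π/3) + i sin(5π/3)
= 1/2 - (sqrt(3)/2)i


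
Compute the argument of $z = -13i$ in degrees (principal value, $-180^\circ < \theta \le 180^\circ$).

a = 0 and b < 0, so z lies on the negative imaginary axis: θ = -90°


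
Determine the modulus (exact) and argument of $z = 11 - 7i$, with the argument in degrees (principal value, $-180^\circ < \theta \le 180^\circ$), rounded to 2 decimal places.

|z| = sqrt(11^2 + (-7)^2) = sqrt(170)
arg(z) = arctan(b/a) = arctan(-7/11) (quadrant-adjusted) = -32.47°


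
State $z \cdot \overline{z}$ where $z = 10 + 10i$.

z * conjugate(z) = |z|^2 = a^2 + b^2
= 10^2 + 10^2 = 200


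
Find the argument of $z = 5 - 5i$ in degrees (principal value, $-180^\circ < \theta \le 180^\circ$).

θ = arctan(b/a) = arctan(-5/5) (quadrant-adjusted) = -45°


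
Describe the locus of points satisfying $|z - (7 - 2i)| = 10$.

|z - z0| = r describes a circle centered at z0 with radius r
Here z0 = 7 - 2i and r = 10
Locus: Circle centered at (7, -2) with radius 10


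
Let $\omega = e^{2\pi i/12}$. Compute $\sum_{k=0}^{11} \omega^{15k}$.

Let ζ = ω^15 = e^(2πi·15/12). Since 12 ∤ 15, ζ ≠ 1.
Sum = Σ_{k=0}^{11} ζ^k = (ζ^12 - 1)/(ζ - 1) = (ω^{15·12} - 1)/(ζ - 1) = (1 - 1)/(ζ - 1) = 0


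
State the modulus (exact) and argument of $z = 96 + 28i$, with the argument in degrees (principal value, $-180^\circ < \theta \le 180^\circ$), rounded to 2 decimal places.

|z| = sqrt(96^2 + 28^2) = 100
arg(z) = arctan(b/a) = arctan(28/96) (quadrant-adjusted) = 16.26°


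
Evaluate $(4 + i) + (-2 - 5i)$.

(4 + (-2)) + (1 + (-5))i = 2 - 4i


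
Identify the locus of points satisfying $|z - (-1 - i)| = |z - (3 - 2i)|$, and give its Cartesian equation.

|z - z1| = |z - z2| means z is equidistant from z1 and z2,
i.e. the perpendicular bisector of the segment from (-1, -1) to (3, -2) (midpoint (1, -3/2)).
With z = x + yi, square both sides:
(x - (-1))^2 + (y - (-1))^2 = (x - 3)^2 + (y - (-2))^2
The x^2 and y^2 terms cancel: 8x + (-2)y = 13 - 2 = 11
Simplify: 8x - 2y = 11
Locus: Perpendicular bisector of the segment from (-1, -1) to (3, -2): the line 8x - 2y = 11


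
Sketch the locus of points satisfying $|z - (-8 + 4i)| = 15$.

|z - z0| = r describes a circle centered at z0 with radius r
Here z0 = -8 + 4i and r = 15
Locus: Circle centered at (-8, 4) with radius 15


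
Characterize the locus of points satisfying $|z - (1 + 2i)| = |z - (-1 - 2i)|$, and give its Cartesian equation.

|z - z1| = |z - z2| means z is equidistant from z1 and z2,
i.e. the perpendicular bisector of the segment from (1, 2) to (-1, -2) (midpoint (0, 0)).
With z = x + yi, square both sides:
(x - 1)^2 + (y - 2)^2 = (x - (-1))^2 + (y - (-2))^2
The x^2 and y^2 terms cancel: -4x + (-8)y = 5 - 5 = 0
Simplify: x + 2y = 0
Locus: Perpendicular bisector of the segment from (1, 2) to (-1, -2): the line x + 2y = 0


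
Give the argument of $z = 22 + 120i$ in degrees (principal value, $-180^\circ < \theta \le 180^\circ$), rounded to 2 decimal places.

θ = arctan(b/a) = arctan(120/22) (quadrant-adjusted) = 79.61°


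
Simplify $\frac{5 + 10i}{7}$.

Divisor is real, so divide each part by 7:
= 5/7 + (10/7)i


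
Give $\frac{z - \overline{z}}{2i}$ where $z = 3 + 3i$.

z - conjugate(z) = 2bi
(z - conjugate(z))/(2i) = 2bi/(2i) = b = 3


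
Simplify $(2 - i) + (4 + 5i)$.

(2 + 4) + (-1 + 5)i = 6 + 4i


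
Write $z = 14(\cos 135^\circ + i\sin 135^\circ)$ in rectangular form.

a = r cos θ = 14 * -sqrt(2)/2 = -7*sqrt(2)
b = r sin θ = 14 * sqrt(2)/2 = 7*sqrt(2)
z = -7*sqrt(2) + 7*sqrt(2)i


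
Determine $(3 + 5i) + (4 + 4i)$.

(3 + 4) + (5 + 4)i = 7 + 9i


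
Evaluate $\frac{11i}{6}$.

Divisor is real, so divide each part by 6:
= 0 + (11/6)i


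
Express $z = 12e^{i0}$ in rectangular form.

a = r cos θ = 12 * 1 = 12
b = r sin θ = 12 * 0 = 0
z = 12


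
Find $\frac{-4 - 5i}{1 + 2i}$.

Multiply numerator and denominator by conjugate (1 - 2i):
= (-4 - 5i)(1 - 2i) / (1^2 + 2^2)
= (-14 + 3i) / 5
= -14/5 + (3/5)i


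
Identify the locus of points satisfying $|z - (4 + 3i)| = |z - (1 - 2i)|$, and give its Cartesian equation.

|z - z1| = |z - z2| means z is equidistant from z1 and z2,
i.e. the perpendicular bisector of the segment from (4, 3) to (1, -2) (midpoint (5/2, 1/2)).
With z = x + yi, square both sides:
(x - 4)^2 + (y - 3)^2 = (x - 1)^2 + (y - (-2))^2
The x^2 and y^2 terms cancel: -6x + (-10)y = 5 - 25 = -20
Simplify: 3x + 5y = 10
Locus: Perpendicular bisector of the segment from (4, 3) to (1, -2): the line 3x + 5y = 10


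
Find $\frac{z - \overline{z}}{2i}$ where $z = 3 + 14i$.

z - conjugate(z) = 2bi
(z - conjugate(z))/(2i) = 2bi/(2i) = b = 14


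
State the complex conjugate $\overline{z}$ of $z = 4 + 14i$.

If z = a + bi, then conjugate(z) = a - bi
conjugate(4 + 14i) = 4 - 14i


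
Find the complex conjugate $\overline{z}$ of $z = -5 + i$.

If z = a + bi, then conjugate(z) = a - bi
conjugate(-5 + i) = -5 - i


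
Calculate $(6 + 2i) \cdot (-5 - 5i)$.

(a1*a2 - b1*b2) + (a1*b2 + b1*a2)i
= (-30 - (-10)) + (-30 + (-10))i
= -20 - 40i


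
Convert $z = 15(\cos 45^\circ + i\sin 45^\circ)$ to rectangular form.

a = r cos θ = 15 * sqrt(2)/2 = 15*sqrt(2)/2
b = r sin θ = 15 * sqrt(2)/2 = 15*sqrt(2)/2
z = 15*sqrt(2)/2 + (15*sqrt(2)/2)i


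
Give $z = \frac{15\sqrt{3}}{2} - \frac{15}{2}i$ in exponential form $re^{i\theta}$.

r = |z| = sqrt((15*sqrt(3)/2)^2 + (-15/2)^2) = sqrt(675/4 + 225/4) = sqrt(225) = 15
θ = arctan(b/a) = arctan(-7.5/12.9904) (quadrant-adjusted) = -30° = -π/6
z = 15e^(-i*π/6)


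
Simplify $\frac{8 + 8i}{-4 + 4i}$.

Multiply numerator and denominator by conjugate (-4 - 4i):
= (8 + 8i)(-4 - 4i) / ((-4)^2 + 4^2)
= (-64i) / 32
= -2i


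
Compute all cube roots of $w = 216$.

|w| = 216, arg(w) = 0°
Root modulus = 216^(1/3) = 6
Root arguments: θ_k = (0° + 360°k)/3 for k = 0, 1, ..., 2
Roots: 6, -3 + 3*sqrt(3)i, -3 - 3*sqrt(3)i


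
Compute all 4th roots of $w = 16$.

|w| = 16, arg(w) = 0°
Root modulus = 16^(1/4) = 2
Root arguments: θ_k = (0° + 360°k)/4 for k = 0, 1, ..., 3
Roots: 2, 2i, -2, -2i


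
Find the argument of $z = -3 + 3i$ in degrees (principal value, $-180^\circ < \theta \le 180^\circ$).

θ = arctan(b/a) = arctan(3/-3) (quadrant-adjusted) = 135°


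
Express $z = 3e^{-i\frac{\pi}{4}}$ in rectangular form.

a = r cos θ = 3 * sqrt(2)/2 = 3*sqrt(2)/2
b = r sin θ = 3 * -sqrt(2)/2 = -3*sqrt(2)/2
z = 3*sqrt(2)/2 - (3*sqrt(2)/2)i


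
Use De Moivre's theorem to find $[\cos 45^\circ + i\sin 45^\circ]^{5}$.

By De Moivre: z^n = r^n(cos(nθ) + i sin(nθ))
= 1^5(cos(5*45°) + i sin(5*45°))
= 1(cos 225° + i sin 225°)
= -sqrt(2)/2 - (sqrt(2)/2)i


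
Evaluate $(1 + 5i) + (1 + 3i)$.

(1 + 1) + (5 + 3)i = 2 + 8i


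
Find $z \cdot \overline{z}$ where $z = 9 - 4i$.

z * conjugate(z) = |z|^2 = a^2 + b^2
= 9^2 + (-4)^2 = 97


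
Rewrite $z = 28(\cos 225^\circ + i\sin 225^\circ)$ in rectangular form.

a = r cos θ = 28 * -sqrt(2)/2 = -14*sqrt(2)
b = r sin θ = 28 * -sqrt(2)/2 = -14*sqrt(2)
z = -14*sqrt(2) - 14*sqrt(2)i


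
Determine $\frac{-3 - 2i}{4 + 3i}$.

Multiply numerator and denominator by conjugate (4 - 3i):
= (-3 - 2i)(4 - 3i) / (4^2 + 3^2)
= (-18 + i) / 25
= -18/25 + (1/25)i


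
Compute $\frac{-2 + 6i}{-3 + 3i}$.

Multiply numerator and denominator by conjugate (-3 - 3i):
= (-2 + 6i)(-3 - 3i) / ((-3)^2 + 3^2)
= (24 - 12i) / 18
Divide through by 6: (4 - 2i) / 3
= 4/3 - (2/3)i


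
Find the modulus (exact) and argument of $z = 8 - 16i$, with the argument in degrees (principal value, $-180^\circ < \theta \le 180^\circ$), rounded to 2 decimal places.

|z| = sqrt(8^2 + (-16)^2) = sqrt(320)
arg(z) = arctan(b/a) = arctan(-16/8) (quadrant-adjusted) = -63.43°


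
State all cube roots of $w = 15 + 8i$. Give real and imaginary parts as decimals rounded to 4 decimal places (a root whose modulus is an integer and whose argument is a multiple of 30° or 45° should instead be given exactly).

|w| = 17, arg(w) ≈ 28.072487°
Root modulus = 17^(1/3) ≈ 2.571282
Root arguments: θ_k = (arg(w) + 360°k)/3 for k = 0, 1, ..., 2
Compute each root as (root modulus)(cos θ_k + i sin θ_k) using full-precision intermediates, then round to 4 decimal places.
Roots: 2.5371 + 0.4181i, -1.6306 + 1.9881i, -0.9065 - 2.4062i


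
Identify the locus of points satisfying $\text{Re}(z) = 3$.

Re(z) = x where z = x + yi; the equation x = 3 is satisfied by all points with that x-coordinate
Locus: Vertical line x = 3


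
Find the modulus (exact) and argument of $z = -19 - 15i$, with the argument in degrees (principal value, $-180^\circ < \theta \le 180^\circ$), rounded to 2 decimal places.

|z| = sqrt((-19)^2 + (-15)^2) = sqrt(586)
arg(z) = arctan(b/a) = arctan(-15/-19) (quadrant-adjusted) = -141.71°


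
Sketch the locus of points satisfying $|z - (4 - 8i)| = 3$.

|z - z0| = r describes a circle centered at z0 with radius r
Here z0 = 4 - 8i and r = 3
Locus: Circle centered at (4, -8) with radius 3


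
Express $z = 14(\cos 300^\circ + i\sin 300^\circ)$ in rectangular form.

a = r cos θ = 14 * 1/2 = 7
b = r sin θ = 14 * -sqrt(3)/2 = -7*sqrt(3)
z = 7 - 7*sqrt(3)i


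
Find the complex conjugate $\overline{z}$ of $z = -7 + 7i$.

If z = a + bi, then conjugate(z) = a - bi
conjugate(-7 + 7i) = -7 - 7i


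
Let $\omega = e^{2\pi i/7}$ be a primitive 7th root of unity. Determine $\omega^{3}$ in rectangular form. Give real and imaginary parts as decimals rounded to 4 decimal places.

ω^3 = e^(2πi·3/7) = e^(i·6π/7)
= cos(6π/7) + i sin(6π/7)
= -0.9010 + 0.4339i


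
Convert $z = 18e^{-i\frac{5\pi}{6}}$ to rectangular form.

a = r cos θ = 18 * -sqrt(3)/2 = -9*sqrt(3)
b = r sin θ = 18 * -1/2 = -9
z = -9*sqrt(3) - 9i


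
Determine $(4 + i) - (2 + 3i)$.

(4 - 2) + (1 - 3)i = 2 - 2i


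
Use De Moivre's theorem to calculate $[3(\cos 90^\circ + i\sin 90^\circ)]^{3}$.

By De Moivre: z^n = r^n(cos(nθ) + i sin(nθ))
= 3^3(cos(3*90°) + i sin(3*90°))
= 27(cos 270° + i sin 270°)
= -27i


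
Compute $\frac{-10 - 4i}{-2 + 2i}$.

Multiply numerator and denominator by conjugate (-2 - 2i):
= (-10 - 4i)(-2 - 2i) / ((-2)^2 + 2^2)
= (12 + 28i) / 8
Divide through by 4: (3 + 7i) / 2
= 3/2 + (7/2)i


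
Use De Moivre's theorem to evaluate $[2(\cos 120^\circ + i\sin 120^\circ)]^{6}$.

By De Moivre: z^n = r^n(cos(nθ) + i sin(nθ))
= 2^6(cos(6*120°) + i sin(6*120°))
= 64(cos 0° + i sin 0°)
= 64


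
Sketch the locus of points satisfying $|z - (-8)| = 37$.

|z - z0| = r describes a circle centered at z0 with radius r
Here z0 = -8 and r = 37
Locus: Circle centered at (-8, 0) with radius 37


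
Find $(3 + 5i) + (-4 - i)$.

(3 + (-4)) + (5 + (-1))i = -1 + 4i


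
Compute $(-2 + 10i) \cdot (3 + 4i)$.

(a1*a2 - b1*b2) + (a1*b2 + b1*a2)i
= (-6 - 40) + (-8 + 30)i
= -46 + 22i


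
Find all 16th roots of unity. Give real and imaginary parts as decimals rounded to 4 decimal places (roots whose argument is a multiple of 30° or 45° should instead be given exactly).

ω_k = e^(2πik/16) = cos(2πk/16) + i sin(2πk/16) for k = 0, 1, ..., 15
Roots: 1, 0.9239 + 0.3827i, sqrt(2)/2 + (sqrt(2)/2)i, 0.3827 + 0.9239i, i, -0.3827 + 0.9239i, -sqrt(2)/2 + (sqrt(2)/2)i, -0.9239 + 0.3827i, -1, -0.9239 - 0.3827i, -sqrt(2)/2 - (sqrt(2)/2)i, -0.3827 - 0.9239i, -i, 0.3827 - 0.9239i, sqrt(2)/2 - (sqrt(2)/2)i, 0.9239 - 0.3827i


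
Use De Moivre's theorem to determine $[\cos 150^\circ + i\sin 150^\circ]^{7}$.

By De Moivre: z^n = r^n(cos(nθ) + i sin(nθ))
= 1^7(cos(7*150°) + i sin(7*150°))
= 1(cos 330° + i sin 330°)
= sqrt(3)/2 - (1/2)i


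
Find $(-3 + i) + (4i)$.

(-3 + 0) + (1 + 4)i = -3 + 5i


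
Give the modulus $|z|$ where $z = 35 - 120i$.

|z| = sqrt(a^2 + b^2) = sqrt(35^2 + (-120)^2) = sqrt(15625) = 125


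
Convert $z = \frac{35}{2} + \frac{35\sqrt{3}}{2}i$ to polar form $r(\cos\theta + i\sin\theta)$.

r = |z| = sqrt(a^2 + b^2) = sqrt((35/2)^2 + (35*sqrt(3)/2)^2) = sqrt(1225/4 + 3675/4) = sqrt(1225) = 35
θ = arctan(b/a) = arctan(30.3109/17.5) (quadrant-adjusted) = 60°
z = 35(cos 60° + i sin 60°)


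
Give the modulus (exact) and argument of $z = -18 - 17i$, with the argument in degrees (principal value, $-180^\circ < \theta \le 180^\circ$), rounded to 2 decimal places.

|z| = sqrt((-18)^2 + (-17)^2) = sqrt(613)
arg(z) = arctan(b/a) = arctan(-17/-18) (quadrant-adjusted) = -136.64°


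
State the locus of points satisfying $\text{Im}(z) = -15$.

Im(z) = y where z = x + yi; the equation y = -15 is satisfied by all points with that y-coordinate
Locus: Horizontal line y = -15


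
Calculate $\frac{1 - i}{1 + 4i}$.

Multiply numerator and denominator by conjugate (1 - 4i):
= (1 - i)(1 - 4i) / (1^2 + 4^2)
= (-3 - 5i) / 17
= -3/17 - (5/17)i


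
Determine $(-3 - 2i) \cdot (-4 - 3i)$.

(a1*a2 - b1*b2) + (a1*b2 + b1*a2)i
= (12 - 6) + (9 + 8)i
= 6 + 17i


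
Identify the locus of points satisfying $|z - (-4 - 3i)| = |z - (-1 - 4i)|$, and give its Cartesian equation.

|z - z1| = |z - z2| means z is equidistant from z1 and z2,
i.e. the perpendicular bisector of the segment from (-4, -3) to (-1, -4) (midpoint (-5/2, -7/2)).
With z = x + yi, square both sides:
(x - (-4))^2 + (y - (-3))^2 = (x - (-1))^2 + (y - (-4))^2
The x^2 and y^2 terms cancel: 6x + (-2)y = 17 - 25 = -8
Simplify: 3x - y = -4
Locus: Perpendicular bisector of the segment from (-4, -3) to (-1, -4): the line 3x - y = -4


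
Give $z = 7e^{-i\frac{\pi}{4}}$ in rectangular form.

a = r cos θ = 7 * sqrt(2)/2 = 7*sqrt(2)/2
b = r sin θ = 7 * -sqrt(2)/2 = -7*sqrt(2)/2
z = 7*sqrt(2)/2 - (7*sqrt(2)/2)i


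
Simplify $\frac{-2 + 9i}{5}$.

Divisor is real, so divide each part by 5:
= -2/5 + (9/5)i


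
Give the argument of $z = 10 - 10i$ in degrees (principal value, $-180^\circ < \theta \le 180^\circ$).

θ = arctan(b/a) = arctan(-10/10) (quadrant-adjusted) = -45°


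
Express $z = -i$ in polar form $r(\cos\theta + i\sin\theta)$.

r = |z| = sqrt(a^2 + b^2) = sqrt((0)^2 + (-1)^2) = sqrt(0 + 1) = sqrt(1) = 1
a = 0 and b < 0, so z lies on the negative imaginary axis: θ = 270°
z = 1(cos 270° + i sin 270°)


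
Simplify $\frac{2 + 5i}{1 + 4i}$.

Multiply numerator and denominator by conjugate (1 - 4i):
= (2 + 5i)(1 - 4i) / (1^2 + 4^2)
= (22 - 3i) / 17
= 22/17 - (3/17)i


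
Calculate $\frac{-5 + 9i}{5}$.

Divisor is real, so divide each part by 5:
= -1 + (9/5)i


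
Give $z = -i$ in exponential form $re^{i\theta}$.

r = |z| = sqrt((0)^2 + (-1)^2) = sqrt(0 + 1) = sqrt(1) = 1
a = 0 and b < 0, so z lies on the negative imaginary axis: θ = -90° = -π/2
z = 1e^(-i*π/2)


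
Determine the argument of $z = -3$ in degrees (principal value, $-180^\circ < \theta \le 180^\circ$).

b = 0 and a < 0, so z lies on the negative real axis: θ = 180°


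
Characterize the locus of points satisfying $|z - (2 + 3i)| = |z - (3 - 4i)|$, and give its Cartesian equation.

|z - z1| = |z - z2| means z is equidistant from z1 and z2,
i.e. the perpendicular bisector of the segment from (2, 3) to (3, -4) (midpoint (5/2, -1/2)).
With z = x + yi, square both sides:
(x - 2)^2 + (y - 3)^2 = (x - 3)^2 + (y - (-4))^2
The x^2 and y^2 terms cancel: 2x + (-14)y = 25 - 13 = 12
Simplify: x - 7y = 6
Locus: Perpendicular bisector of the segment from (2, 3) to (3, -4): the line x - 7y = 6


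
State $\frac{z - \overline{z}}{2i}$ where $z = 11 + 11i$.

z - conjugate(z) = 2bi
(z - conjugate(z))/(2i) = 2bi/(2i) = b = 11


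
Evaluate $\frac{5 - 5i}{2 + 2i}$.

Multiply numerator and denominator by conjugate (2 - 2i):
= (5 - 5i)(2 - 2i) / (2^2 + 2^2)
= (-20i) / 8
Divide through by 4: (-5i) / 2
= 0 - (5/2)i


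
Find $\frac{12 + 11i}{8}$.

Divisor is real, so divide each part by 8:
= 3/2 + (11/8)i


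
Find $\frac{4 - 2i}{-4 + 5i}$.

Multiply numerator and denominator by conjugate (-4 - 5i):
= (4 - 2i)(-4 - 5i) / ((-4)^2 + 5^2)
= (-26 - 12i) / 41
= -26/41 - (12/41)i


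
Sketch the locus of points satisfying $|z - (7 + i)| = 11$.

|z - z0| = r describes a circle centered at z0 with radius r
Here z0 = 7 + i and r = 11
Locus: Circle centered at (7, 1) with radius 11


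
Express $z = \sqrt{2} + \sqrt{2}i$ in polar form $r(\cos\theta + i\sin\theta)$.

r = |z| = sqrt(a^2 + b^2) = sqrt((sqrt(2))^2 + (sqrt(2))^2) = sqrt(2 + 2) = sqrt(4) = 2
θ = arctan(b/a) = arctan(1.4142/1.4142) (quadrant-adjusted) = 45°
z = 2(cos 45° + i sin 45°)


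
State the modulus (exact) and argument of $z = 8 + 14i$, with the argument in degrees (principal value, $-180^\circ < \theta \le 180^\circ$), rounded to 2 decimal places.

|z| = sqrt(8^2 + 14^2) = sqrt(260)
arg(z) = arctan(b/a) = arctan(14/8) (quadrant-adjusted) = 60.26°


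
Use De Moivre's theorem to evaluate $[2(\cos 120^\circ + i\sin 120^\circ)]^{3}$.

By De Moivre: z^n = r^n(cos(nθ) + i sin(nθ))
= 2^3(cos(3*120°) + i sin(3*120°))
= 8(cos 0° + i sin 0°)
= 8


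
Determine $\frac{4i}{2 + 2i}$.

Multiply numerator and denominator by conjugate (2 - 2i):
= (4i)(2 - 2i) / (2^2 + 2^2)
= (8 + 8i) / 8
= 1 + i


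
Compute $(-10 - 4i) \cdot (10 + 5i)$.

(a1*a2 - b1*b2) + (a1*b2 + b1*a2)i
= (-100 - (-20)) + (-50 + (-40))i
= -80 - 90i


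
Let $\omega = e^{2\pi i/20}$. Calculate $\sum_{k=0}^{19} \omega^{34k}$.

Let ζ = ω^34 = e^(2πi·34/20). Since 20 ∤ 34, ζ ≠ 1.
Sum = Σ_{k=0}^{19} ζ^k = (ζ^20 - 1)/(ζ - 1) = (ω^{34·20} - 1)/(ζ - 1) = (1 - 1)/(ζ - 1) = 0


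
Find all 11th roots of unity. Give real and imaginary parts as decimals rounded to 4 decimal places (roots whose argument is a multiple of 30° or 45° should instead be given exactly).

ω_k = e^(2πik/11) = cos(2πk/11) + i sin(2πk/11) for k = 0, 1, ..., 10
Roots: 1, 0.8413 + 0.5406i, 0.4154 + 0.9096i, -0.1423 + 0.9898i, -0.6549 + 0.7557i, -0.9595 + 0.2817i, -0.9595 - 0.2817i, -0.6549 - 0.7557i, -0.1423 - 0.9898i, 0.4154 - 0.9096i, 0.8413 - 0.5406i


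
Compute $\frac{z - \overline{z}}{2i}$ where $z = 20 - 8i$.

z - conjugate(z) = 2bi
(z - conjugate(z))/(2i) = 2bi/(2i) = b = -8


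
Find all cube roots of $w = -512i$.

|w| = 512, arg(w) = 270°
Root modulus = 512^(1/3) = 8
Root arguments: θ_k = (270° + 360°k)/3 for k = 0, 1, ..., 2
Roots: 8i, -4*sqrt(3) - 4i, 4*sqrt(3) - 4i


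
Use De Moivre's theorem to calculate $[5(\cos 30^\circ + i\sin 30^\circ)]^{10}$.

By De Moivre: z^n = r^n(cos(nθ) + i sin(nθ))
= 5^10(cos(10*30°) + i sin(10*30°))
= 9765625(cos 300° + i sin 300°)
= 9765625/2 - (9765625*sqrt(3)/2)i


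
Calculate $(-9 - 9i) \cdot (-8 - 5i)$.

(a1*a2 - b1*b2) + (a1*b2 + b1*a2)i
= (72 - 45) + (45 + 72)i
= 27 + 117i


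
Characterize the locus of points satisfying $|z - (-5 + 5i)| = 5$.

|z - z0| = r describes a circle centered at z0 with radius r
Here z0 = -5 + 5i and r = 5
Locus: Circle centered at (-5, 5) with radius 5


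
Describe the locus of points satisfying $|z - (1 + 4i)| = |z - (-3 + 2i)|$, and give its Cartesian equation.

|z - z1| = |z - z2| means z is equidistant from z1 and z2,
i.e. the perpendicular bisector of the segment from (1, 4) to (-3, 2) (midpoint (-1, 3)).
With z = x + yi, square both sides:
(x - 1)^2 + (y - 4)^2 = (x - (-3))^2 + (y - 2)^2
The x^2 and y^2 terms cancel: -8x + (-4)y = 13 - 17 = -4
Simplify: 2x + y = 1
Locus: Perpendicular bisector of the segment from (1, 4) to (-3, 2): the line 2x + y = 1


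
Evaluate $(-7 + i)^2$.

(a + bi)^2 = a^2 - b^2 + 2abi
= (-7)^2 - 1^2 + 2*(-7)*1i
= 48 - 14i


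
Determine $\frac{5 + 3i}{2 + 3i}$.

Multiply numerator and denominator by conjugate (2 - 3i):
= (5 + 3i)(2 - 3i) / (2^2 + 3^2)
= (19 - 9i) / 13
= 19/13 - (9/13)i


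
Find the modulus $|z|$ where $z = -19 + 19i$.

|z| = sqrt(a^2 + b^2) = sqrt((-19)^2 + 19^2) = sqrt(722) = sqrt(722)


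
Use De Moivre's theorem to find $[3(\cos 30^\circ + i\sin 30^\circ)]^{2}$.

By De Moivre: z^n = r^n(cos(nθ) + i sin(nθ))
= 3^2(cos(2*30°) + i sin(2*30°))
= 9(cos 60° + i sin 60°)
= 9/2 + (9*sqrt(3)/2)i


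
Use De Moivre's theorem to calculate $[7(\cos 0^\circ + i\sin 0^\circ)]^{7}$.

By De Moivre: z^n = r^n(cos(nθ) + i sin(nθ))
= 7^7(cos(7*0°) + i sin(7*0°))
= 823543(cos 0° + i sin 0°)
= 823543


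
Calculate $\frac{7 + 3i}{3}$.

Divisor is real, so divide each part by 3:
= 7/3 + i


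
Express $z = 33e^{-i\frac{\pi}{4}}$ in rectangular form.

a = r cos θ = 33 * sqrt(2)/2 = 33*sqrt(2)/2
b = r sin θ = 33 * -sqrt(2)/2 = -33*sqrt(2)/2
z = 33*sqrt(2)/2 - (33*sqrt(2)/2)i


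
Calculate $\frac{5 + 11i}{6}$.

Divisor is real, so divide each part by 6:
= 5/6 + (11/6)i


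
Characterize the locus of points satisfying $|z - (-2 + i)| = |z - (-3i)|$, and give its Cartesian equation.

|z - z1| = |z - z2| means z is equidistant from z1 and z2,
i.e. the perpendicular bisector of the segment from (-2, 1) to (0, -3) (midpoint (-1, -1)).
With z = x + yi, square both sides:
(x - (-2))^2 + (y - 1)^2 = (x - 0)^2 + (y - (-3))^2
The x^2 and y^2 terms cancel: 4x + (-8)y = 9 - 5 = 4
Simplify: x - 2y = 1
Locus: Perpendicular bisector of the segment from (-2, 1) to (0, -3): the line x - 2y = 1


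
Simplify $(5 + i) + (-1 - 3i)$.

(5 + (-1)) + (1 + (-3))i = 4 - 2i


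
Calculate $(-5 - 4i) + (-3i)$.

(-5 + 0) + (-4 + (-3))i = -5 - 7i


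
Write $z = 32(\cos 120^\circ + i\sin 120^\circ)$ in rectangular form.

a = r cos θ = 32 * -1/2 = -16
b = r sin θ = 32 * sqrt(3)/2 = 16*sqrt(3)
z = -16 + 16*sqrt(3)i


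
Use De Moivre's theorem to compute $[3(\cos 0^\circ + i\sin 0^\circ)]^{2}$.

By De Moivre: z^n = r^n(cos(nθ) + i sin(nθ))
= 3^2(cos(2*0°) + i sin(2*0°))
= 9(cos 0° + i sin 0°)
= 9


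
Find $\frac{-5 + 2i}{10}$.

Divisor is real, so divide each part by 10:
= -1/2 + (1/5)i


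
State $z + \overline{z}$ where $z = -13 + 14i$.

z + conjugate(z) = (a + bi) + (a - bi) = 2a
= 2 * (-13) = -26


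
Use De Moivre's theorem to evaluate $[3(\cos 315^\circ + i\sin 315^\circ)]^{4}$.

By De Moivre: z^n = r^n(cos(nθ) + i sin(nθ))
= 3^4(cos(4*315°) + i sin(4*315°))
= 81(cos 180° + i sin 180°)
= -81


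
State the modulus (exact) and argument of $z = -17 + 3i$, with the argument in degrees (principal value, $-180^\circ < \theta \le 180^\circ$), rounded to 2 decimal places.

|z| = sqrt((-17)^2 + 3^2) = sqrt(298)
arg(z) = arctan(b/a) = arctan(3/-17) (quadrant-adjusted) = 169.99°


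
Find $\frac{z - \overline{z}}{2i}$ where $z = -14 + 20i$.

z - conjugate(z) = 2bi
(z - conjugate(z))/(2i) = 2bi/(2i) = b = 20


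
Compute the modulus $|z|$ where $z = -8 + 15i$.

|z| = sqrt(a^2 + b^2) = sqrt((-8)^2 + 15^2) = sqrt(289) = 17


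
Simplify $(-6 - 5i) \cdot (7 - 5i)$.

(a1*a2 - b1*b2) + (a1*b2 + b1*a2)i
= (-42 - 25) + (30 + (-35))i
= -67 - 5i


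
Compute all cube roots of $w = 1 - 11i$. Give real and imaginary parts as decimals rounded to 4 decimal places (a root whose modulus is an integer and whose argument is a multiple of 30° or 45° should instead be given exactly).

|w| = sqrt(122) ≈ 11.045361, arg(w) ≈ 275.194429°
Root modulus = sqrt(122)^(1/3) ≈ 2.227033
Root arguments: θ_k = (arg(w) + 360°k)/3 for k = 0, 1, ..., 2
Compute each root as (root modulus)(cos θ_k + i sin θ_k) using full-precision intermediates, then round to 4 decimal places.
Roots: -0.0673 + 2.2260i, -1.8941 - 1.1713i, 1.9614 - 1.0547i


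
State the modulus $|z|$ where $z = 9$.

|z| = sqrt(a^2 + b^2) = sqrt(9^2 + 0^2) = sqrt(81) = 9


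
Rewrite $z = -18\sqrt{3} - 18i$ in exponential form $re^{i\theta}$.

r = |z| = sqrt((-18*sqrt(3))^2 + (-18)^2) = sqrt(972 + 324) = sqrt(1296) = 36
θ = arctan(b/a) = arctan(-18/-31.1769) (quadrant-adjusted) = 210° = 7π/6
z = 36e^(i*7π/6)


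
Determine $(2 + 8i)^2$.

(a + bi)^2 = a^2 - b^2 + 2abi
= 2^2 - 8^2 + 2*2*8i
= -60 + 32i


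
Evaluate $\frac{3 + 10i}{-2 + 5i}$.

Multiply numerator and denominator by conjugate (-2 - 5i):
= (3 + 10i)(-2 - 5i) / ((-2)^2 + 5^2)
= (44 - 35i) / 29
= 44/29 - (35/29)i


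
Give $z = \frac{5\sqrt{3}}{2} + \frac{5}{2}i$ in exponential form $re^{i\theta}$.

r = |z| = sqrt((5*sqrt(3)/2)^2 + (5/2)^2) = sqrt(75/4 + 25/4) = sqrt(25) = 5
θ = arctan(b/a) = arctan(2.5/4.3301) (quadrant-adjusted) = 30° = π/6
z = 5e^(i*π/6)


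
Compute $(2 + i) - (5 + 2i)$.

(2 - 5) + (1 - 2)i = -3 - i


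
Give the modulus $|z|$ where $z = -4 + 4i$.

|z| = sqrt(a^2 + b^2) = sqrt((-4)^2 + 4^2) = sqrt(32) = sqrt(32)


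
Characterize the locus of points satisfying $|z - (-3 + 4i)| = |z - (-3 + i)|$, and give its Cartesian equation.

|z - z1| = |z - z2| means z is equidistant from z1 and z2,
i.e. the perpendicular bisector of the segment from (-3, 4) to (-3, 1) (midpoint (-3, 5/2)).
With z = x + yi, square both sides:
(x - (-3))^2 + (y - 4)^2 = (x - (-3))^2 + (y - 1)^2
The x^2 and y^2 terms cancel: 0x + (-6)y = 10 - 25 = -15
Simplify: y = 5/2
Locus: Perpendicular bisector of the segment from (-3, 4) to (-3, 1): the line y = 5/2


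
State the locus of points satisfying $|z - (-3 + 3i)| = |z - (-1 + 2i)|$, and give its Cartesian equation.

|z - z1| = |z - z2| means z is equidistant from z1 and z2,
i.e. the perpendicular bisector of the segment from (-3, 3) to (-1, 2) (midpoint (-2, 5/2)).
With z = x + yi, square both sides:
(x - (-3))^2 + (y - 3)^2 = (x - (-1))^2 + (y - 2)^2
The x^2 and y^2 terms cancel: 4x + (-2)y = 5 - 18 = -13
Simplify: 4x - 2y = -13
Locus: Perpendicular bisector of the segment from (-3, 3) to (-1, 2): the line 4x - 2y = -13


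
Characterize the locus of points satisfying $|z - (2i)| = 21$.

|z - z0| = r describes a circle centered at z0 with radius r
Here z0 = 2i and r = 21
Locus: Circle centered at (0, 2) with radius 21


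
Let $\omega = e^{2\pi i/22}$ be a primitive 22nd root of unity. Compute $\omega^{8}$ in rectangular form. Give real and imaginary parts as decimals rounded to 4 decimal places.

ω^8 = e^(2πi·8/22) = e^(i·8π/11)
= cos(8π/11) + i sin(8π/11)
= -0.6549 + 0.7557i


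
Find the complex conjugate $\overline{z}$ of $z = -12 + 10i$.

If z = a + bi, then conjugate(z) = a - bi
conjugate(-12 + 10i) = -12 - 10i


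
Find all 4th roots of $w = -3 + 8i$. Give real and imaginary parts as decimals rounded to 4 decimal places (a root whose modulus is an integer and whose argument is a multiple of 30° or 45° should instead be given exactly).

|w| = sqrt(73) ≈ 8.544004, arg(w) ≈ 110.556045°
Root modulus = sqrt(73)^(1/4) ≈ 1.709682
Root arguments: θ_k = (arg(w) + 360°k)/4 for k = 0, 1, ..., 3
Compute each root as (root modulus)(cos θ_k + i sin θ_k) using full-precision intermediates, then round to 4 decimal places.
Roots: 1.5146 + 0.7931i, -0.7931 + 1.5146i, -1.5146 - 0.7931i, 0.7931 - 1.5146i


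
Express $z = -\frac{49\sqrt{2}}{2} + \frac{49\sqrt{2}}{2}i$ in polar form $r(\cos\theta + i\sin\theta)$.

r = |z| = sqrt(a^2 + b^2) = sqrt((-49*sqrt(2)/2)^2 + (49*sqrt(2)/2)^2) = sqrt(2401/2 + 2401/2) = sqrt(2401) = 49
θ = arctan(b/a) = arctan(34.6482/-34.6482) (quadrant-adjusted) = 135°
z = 49(cos 135° + i sin 135°)


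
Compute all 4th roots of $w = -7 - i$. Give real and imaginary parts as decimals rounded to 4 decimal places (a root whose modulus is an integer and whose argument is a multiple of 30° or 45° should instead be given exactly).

|w| = sqrt(50) ≈ 7.071068, arg(w) ≈ 188.130102°
Root modulus = sqrt(50)^(1/4) ≈ 1.630689
Root arguments: θ_k = (arg(w) + 360°k)/4 for k = 0, 1, ..., 3
Compute each root as (root modulus)(cos θ_k + i sin θ_k) using full-precision intermediates, then round to 4 decimal places.
Roots: 1.1115 + 1.1932i, -1.1932 + 1.1115i, -1.1115 - 1.1932i, 1.1932 - 1.1115i


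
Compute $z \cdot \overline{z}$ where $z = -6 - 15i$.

z * conjugate(z) = |z|^2 = a^2 + b^2
= (-6)^2 + (-15)^2 = 261


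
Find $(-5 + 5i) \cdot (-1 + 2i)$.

(a1*a2 - b1*b2) + (a1*b2 + b1*a2)i
= (5 - 10) + (-10 + (-5))i
= -5 - 15i


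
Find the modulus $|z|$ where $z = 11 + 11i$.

|z| = sqrt(a^2 + b^2) = sqrt(11^2 + 11^2) = sqrt(242) = sqrt(242)


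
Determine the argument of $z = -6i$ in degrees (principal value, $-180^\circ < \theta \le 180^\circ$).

a = 0 and b < 0, so z lies on the negative imaginary axis: θ = -90°


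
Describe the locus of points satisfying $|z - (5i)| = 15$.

|z - z0| = r describes a circle centered at z0 with radius r
Here z0 = 5i and r = 15
Locus: Circle centered at (0, 5) with radius 15


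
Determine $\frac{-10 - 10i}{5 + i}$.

Multiply numerator and denominator by conjugate (5 - i):
= (-10 - 10i)(5 - i) / (5^2 + 1^2)
= (-60 - 40i) / 26
Divide through by 2: (-30 - 20i) / 13
= -30/13 - (20/13)i


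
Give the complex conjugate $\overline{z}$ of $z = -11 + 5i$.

If z = a + bi, then conjugate(z) = a - bi
conjugate(-11 + 5i) = -11 - 5i


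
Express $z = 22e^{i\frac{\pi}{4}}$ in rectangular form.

a = r cos θ = 22 * sqrt(2)/2 = 11*sqrt(2)
b = r sin θ = 22 * sqrt(2)/2 = 11*sqrt(2)
z = 11*sqrt(2) + 11*sqrt(2)i


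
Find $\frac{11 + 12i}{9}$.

Divisor is real, so divide each part by 9:
= 11/9 + (4/3)i


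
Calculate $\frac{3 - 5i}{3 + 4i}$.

Multiply numerator and denominator by conjugate (3 - 4i):
= (3 - 5i)(3 - 4i) / (3^2 + 4^2)
= (-11 - 27i) / 25
= -11/25 - (27/25)i


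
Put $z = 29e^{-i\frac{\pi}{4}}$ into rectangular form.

a = r cos θ = 29 * sqrt(2)/2 = 29*sqrt(2)/2
b = r sin θ = 29 * -sqrt(2)/2 = -29*sqrt(2)/2
z = 29*sqrt(2)/2 - (29*sqrt(2)/2)i


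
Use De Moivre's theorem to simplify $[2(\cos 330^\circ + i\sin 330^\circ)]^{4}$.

By De Moivre: z^n = r^n(cos(nθ) + i sin(nθ))
= 2^4(cos(4*330°) + i sin(4*330°))
= 16(cos 240° + i sin 240°)
= -8 - 8*sqrt(3)i


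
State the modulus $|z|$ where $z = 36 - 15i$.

|z| = sqrt(a^2 + b^2) = sqrt(36^2 + (-15)^2) = sqrt(1521) = 39


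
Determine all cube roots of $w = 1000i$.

|w| = 1000, arg(w) = 90°
Root modulus = 1000^(1/3) = 10
Root arguments: θ_k = (90° + 360°k)/3 for k = 0, 1, ..., 2
Roots: 5*sqrt(3) + 5i, -5*sqrt(3) + 5i, -10i


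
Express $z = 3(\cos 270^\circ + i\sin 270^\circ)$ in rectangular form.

a = r cos θ = 3 * 0 = 0
b = r sin θ = 3 * -1 = -3
z = -3i


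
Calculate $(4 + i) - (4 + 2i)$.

(4 - 4) + (1 - 2)i = -i


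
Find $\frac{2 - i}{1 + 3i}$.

Multiply numerator and denominator by conjugate (1 - 3i):
= (2 - i)(1 - 3i) / (1^2 + 3^2)
= (-1 - 7i) / 10
= -1/10 - (7/10)i


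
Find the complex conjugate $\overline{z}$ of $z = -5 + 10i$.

If z = a + bi, then conjugate(z) = a - bi
conjugate(-5 + 10i) = -5 - 10i


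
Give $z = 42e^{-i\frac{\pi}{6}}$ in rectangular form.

a = r cos θ = 42 * sqrt(3)/2 = 21*sqrt(3)
b = r sin θ = 42 * -1/2 = -21
z = 21*sqrt(3) - 21i


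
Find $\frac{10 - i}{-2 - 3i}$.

Multiply numerator and denominator by conjugate (-2 + 3i):
= (10 - i)(-2 + 3i) / ((-2)^2 + (-3)^2)
= (-17 + 32i) / 13
= -17/13 + (32/13)i


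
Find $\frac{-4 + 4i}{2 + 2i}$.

Multiply numerator and denominator by conjugate (2 - 2i):
= (-4 + 4i)(2 - 2i) / (2^2 + 2^2)
= (16i) / 8
= 2i


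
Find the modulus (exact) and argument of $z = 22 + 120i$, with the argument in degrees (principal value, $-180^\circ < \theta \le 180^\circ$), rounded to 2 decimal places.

|z| = sqrt(22^2 + 120^2) = 122
arg(z) = arctan(b/a) = arctan(120/22) (quadrant-adjusted) = 79.61°
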